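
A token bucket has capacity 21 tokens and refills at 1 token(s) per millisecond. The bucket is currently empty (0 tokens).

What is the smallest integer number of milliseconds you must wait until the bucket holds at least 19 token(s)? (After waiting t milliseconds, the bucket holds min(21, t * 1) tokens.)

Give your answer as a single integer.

Answer: 19

Derivation:
Need t * 1 >= 19, so t >= 19/1.
Smallest integer t = ceil(19/1) = 19.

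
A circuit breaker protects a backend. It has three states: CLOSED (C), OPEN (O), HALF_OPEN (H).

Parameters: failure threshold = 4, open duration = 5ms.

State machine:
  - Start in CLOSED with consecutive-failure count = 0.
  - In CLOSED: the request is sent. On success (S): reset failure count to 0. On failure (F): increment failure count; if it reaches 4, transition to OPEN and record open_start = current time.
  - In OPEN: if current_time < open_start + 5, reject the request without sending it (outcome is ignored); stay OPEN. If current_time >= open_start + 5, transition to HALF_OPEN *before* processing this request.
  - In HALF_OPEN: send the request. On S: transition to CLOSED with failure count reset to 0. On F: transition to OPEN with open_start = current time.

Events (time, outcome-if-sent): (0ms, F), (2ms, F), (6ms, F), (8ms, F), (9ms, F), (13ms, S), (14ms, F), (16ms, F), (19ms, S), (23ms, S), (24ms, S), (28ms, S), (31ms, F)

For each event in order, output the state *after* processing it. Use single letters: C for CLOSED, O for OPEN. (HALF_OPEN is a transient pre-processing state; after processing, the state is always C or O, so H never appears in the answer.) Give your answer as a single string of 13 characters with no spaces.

Answer: CCCOOCCCCCCCC

Derivation:
State after each event:
  event#1 t=0ms outcome=F: state=CLOSED
  event#2 t=2ms outcome=F: state=CLOSED
  event#3 t=6ms outcome=F: state=CLOSED
  event#4 t=8ms outcome=F: state=OPEN
  event#5 t=9ms outcome=F: state=OPEN
  event#6 t=13ms outcome=S: state=CLOSED
  event#7 t=14ms outcome=F: state=CLOSED
  event#8 t=16ms outcome=F: state=CLOSED
  event#9 t=19ms outcome=S: state=CLOSED
  event#10 t=23ms outcome=S: state=CLOSED
  event#11 t=24ms outcome=S: state=CLOSED
  event#12 t=28ms outcome=S: state=CLOSED
  event#13 t=31ms outcome=F: state=CLOSED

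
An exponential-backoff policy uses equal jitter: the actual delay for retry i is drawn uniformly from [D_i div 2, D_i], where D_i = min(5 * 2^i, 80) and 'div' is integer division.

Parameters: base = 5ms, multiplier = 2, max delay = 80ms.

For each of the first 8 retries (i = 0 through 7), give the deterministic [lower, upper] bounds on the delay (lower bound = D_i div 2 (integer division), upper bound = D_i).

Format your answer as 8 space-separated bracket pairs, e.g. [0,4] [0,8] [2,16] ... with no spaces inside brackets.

Computing bounds per retry:
  i=0: D_i=min(5*2^0,80)=5, bounds=[2,5]
  i=1: D_i=min(5*2^1,80)=10, bounds=[5,10]
  i=2: D_i=min(5*2^2,80)=20, bounds=[10,20]
  i=3: D_i=min(5*2^3,80)=40, bounds=[20,40]
  i=4: D_i=min(5*2^4,80)=80, bounds=[40,80]
  i=5: D_i=min(5*2^5,80)=80, bounds=[40,80]
  i=6: D_i=min(5*2^6,80)=80, bounds=[40,80]
  i=7: D_i=min(5*2^7,80)=80, bounds=[40,80]

Answer: [2,5] [5,10] [10,20] [20,40] [40,80] [40,80] [40,80] [40,80]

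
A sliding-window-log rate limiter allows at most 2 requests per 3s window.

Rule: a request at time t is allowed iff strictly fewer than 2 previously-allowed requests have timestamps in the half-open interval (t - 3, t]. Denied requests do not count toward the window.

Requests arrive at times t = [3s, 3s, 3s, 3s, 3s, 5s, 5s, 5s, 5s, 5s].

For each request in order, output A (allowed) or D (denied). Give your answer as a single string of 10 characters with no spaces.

Answer: AADDDDDDDD

Derivation:
Tracking allowed requests in the window:
  req#1 t=3s: ALLOW
  req#2 t=3s: ALLOW
  req#3 t=3s: DENY
  req#4 t=3s: DENY
  req#5 t=3s: DENY
  req#6 t=5s: DENY
  req#7 t=5s: DENY
  req#8 t=5s: DENY
  req#9 t=5s: DENY
  req#10 t=5s: DENY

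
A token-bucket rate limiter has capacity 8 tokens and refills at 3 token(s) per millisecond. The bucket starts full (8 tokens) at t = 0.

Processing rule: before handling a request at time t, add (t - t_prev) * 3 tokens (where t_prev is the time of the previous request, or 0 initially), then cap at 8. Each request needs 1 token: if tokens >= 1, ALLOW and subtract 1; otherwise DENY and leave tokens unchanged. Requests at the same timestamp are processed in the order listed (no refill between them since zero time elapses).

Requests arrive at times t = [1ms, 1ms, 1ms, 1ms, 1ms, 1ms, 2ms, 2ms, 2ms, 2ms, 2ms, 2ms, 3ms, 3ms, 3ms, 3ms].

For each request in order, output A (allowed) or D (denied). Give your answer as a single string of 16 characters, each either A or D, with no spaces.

Answer: AAAAAAAAAAADAAAD

Derivation:
Simulating step by step:
  req#1 t=1ms: ALLOW
  req#2 t=1ms: ALLOW
  req#3 t=1ms: ALLOW
  req#4 t=1ms: ALLOW
  req#5 t=1ms: ALLOW
  req#6 t=1ms: ALLOW
  req#7 t=2ms: ALLOW
  req#8 t=2ms: ALLOW
  req#9 t=2ms: ALLOW
  req#10 t=2ms: ALLOW
  req#11 t=2ms: ALLOW
  req#12 t=2ms: DENY
  req#13 t=3ms: ALLOW
  req#14 t=3ms: ALLOW
  req#15 t=3ms: ALLOW
  req#16 t=3ms: DENY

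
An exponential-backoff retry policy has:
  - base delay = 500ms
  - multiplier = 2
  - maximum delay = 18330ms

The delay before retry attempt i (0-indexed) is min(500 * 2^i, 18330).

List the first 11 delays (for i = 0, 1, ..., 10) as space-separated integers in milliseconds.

Computing each delay:
  i=0: min(500*2^0, 18330) = 500
  i=1: min(500*2^1, 18330) = 1000
  i=2: min(500*2^2, 18330) = 2000
  i=3: min(500*2^3, 18330) = 4000
  i=4: min(500*2^4, 18330) = 8000
  i=5: min(500*2^5, 18330) = 16000
  i=6: min(500*2^6, 18330) = 18330
  i=7: min(500*2^7, 18330) = 18330
  i=8: min(500*2^8, 18330) = 18330
  i=9: min(500*2^9, 18330) = 18330
  i=10: min(500*2^10, 18330) = 18330

Answer: 500 1000 2000 4000 8000 16000 18330 18330 18330 18330 18330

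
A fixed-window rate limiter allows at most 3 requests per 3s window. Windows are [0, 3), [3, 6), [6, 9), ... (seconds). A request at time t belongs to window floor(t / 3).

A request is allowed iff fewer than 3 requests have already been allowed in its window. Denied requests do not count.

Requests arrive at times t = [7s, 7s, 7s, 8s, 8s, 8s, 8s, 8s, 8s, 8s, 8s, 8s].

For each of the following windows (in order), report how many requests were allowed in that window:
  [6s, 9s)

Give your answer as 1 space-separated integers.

Processing requests:
  req#1 t=7s (window 2): ALLOW
  req#2 t=7s (window 2): ALLOW
  req#3 t=7s (window 2): ALLOW
  req#4 t=8s (window 2): DENY
  req#5 t=8s (window 2): DENY
  req#6 t=8s (window 2): DENY
  req#7 t=8s (window 2): DENY
  req#8 t=8s (window 2): DENY
  req#9 t=8s (window 2): DENY
  req#10 t=8s (window 2): DENY
  req#11 t=8s (window 2): DENY
  req#12 t=8s (window 2): DENY

Allowed counts by window: 3

Answer: 3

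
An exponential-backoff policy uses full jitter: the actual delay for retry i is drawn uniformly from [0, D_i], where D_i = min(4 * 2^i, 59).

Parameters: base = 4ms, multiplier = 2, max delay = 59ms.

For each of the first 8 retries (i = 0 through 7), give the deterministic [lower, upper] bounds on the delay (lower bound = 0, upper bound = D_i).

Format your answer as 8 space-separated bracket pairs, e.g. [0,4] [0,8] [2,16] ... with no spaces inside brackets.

Answer: [0,4] [0,8] [0,16] [0,32] [0,59] [0,59] [0,59] [0,59]

Derivation:
Computing bounds per retry:
  i=0: D_i=min(4*2^0,59)=4, bounds=[0,4]
  i=1: D_i=min(4*2^1,59)=8, bounds=[0,8]
  i=2: D_i=min(4*2^2,59)=16, bounds=[0,16]
  i=3: D_i=min(4*2^3,59)=32, bounds=[0,32]
  i=4: D_i=min(4*2^4,59)=59, bounds=[0,59]
  i=5: D_i=min(4*2^5,59)=59, bounds=[0,59]
  i=6: D_i=min(4*2^6,59)=59, bounds=[0,59]
  i=7: D_i=min(4*2^7,59)=59, bounds=[0,59]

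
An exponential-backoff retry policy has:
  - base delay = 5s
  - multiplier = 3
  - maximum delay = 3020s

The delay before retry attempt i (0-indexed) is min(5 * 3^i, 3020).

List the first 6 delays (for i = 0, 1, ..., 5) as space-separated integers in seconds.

Answer: 5 15 45 135 405 1215

Derivation:
Computing each delay:
  i=0: min(5*3^0, 3020) = 5
  i=1: min(5*3^1, 3020) = 15
  i=2: min(5*3^2, 3020) = 45
  i=3: min(5*3^3, 3020) = 135
  i=4: min(5*3^4, 3020) = 405
  i=5: min(5*3^5, 3020) = 1215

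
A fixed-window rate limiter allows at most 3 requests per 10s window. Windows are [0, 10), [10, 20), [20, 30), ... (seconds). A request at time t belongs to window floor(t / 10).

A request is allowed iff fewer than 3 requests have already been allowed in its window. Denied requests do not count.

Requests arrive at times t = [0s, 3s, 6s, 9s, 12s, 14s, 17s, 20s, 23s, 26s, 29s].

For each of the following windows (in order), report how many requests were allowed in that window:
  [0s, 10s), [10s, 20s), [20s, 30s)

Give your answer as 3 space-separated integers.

Processing requests:
  req#1 t=0s (window 0): ALLOW
  req#2 t=3s (window 0): ALLOW
  req#3 t=6s (window 0): ALLOW
  req#4 t=9s (window 0): DENY
  req#5 t=12s (window 1): ALLOW
  req#6 t=14s (window 1): ALLOW
  req#7 t=17s (window 1): ALLOW
  req#8 t=20s (window 2): ALLOW
  req#9 t=23s (window 2): ALLOW
  req#10 t=26s (window 2): ALLOW
  req#11 t=29s (window 2): DENY

Allowed counts by window: 3 3 3

Answer: 3 3 3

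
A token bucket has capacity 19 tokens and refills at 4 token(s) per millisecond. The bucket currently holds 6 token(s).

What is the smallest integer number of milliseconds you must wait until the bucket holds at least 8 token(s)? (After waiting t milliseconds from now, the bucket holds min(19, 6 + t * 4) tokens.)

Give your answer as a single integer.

Answer: 1

Derivation:
Need 6 + t * 4 >= 8, so t >= 2/4.
Smallest integer t = ceil(2/4) = 1.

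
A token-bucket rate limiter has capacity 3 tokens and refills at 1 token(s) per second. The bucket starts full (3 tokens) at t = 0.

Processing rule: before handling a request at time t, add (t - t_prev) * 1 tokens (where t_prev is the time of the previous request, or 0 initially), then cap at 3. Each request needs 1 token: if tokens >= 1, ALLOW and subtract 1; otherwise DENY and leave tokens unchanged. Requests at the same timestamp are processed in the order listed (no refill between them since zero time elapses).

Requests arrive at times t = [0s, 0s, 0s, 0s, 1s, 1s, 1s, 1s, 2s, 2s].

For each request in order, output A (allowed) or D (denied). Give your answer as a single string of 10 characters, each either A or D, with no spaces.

Simulating step by step:
  req#1 t=0s: ALLOW
  req#2 t=0s: ALLOW
  req#3 t=0s: ALLOW
  req#4 t=0s: DENY
  req#5 t=1s: ALLOW
  req#6 t=1s: DENY
  req#7 t=1s: DENY
  req#8 t=1s: DENY
  req#9 t=2s: ALLOW
  req#10 t=2s: DENY

Answer: AAADADDDAD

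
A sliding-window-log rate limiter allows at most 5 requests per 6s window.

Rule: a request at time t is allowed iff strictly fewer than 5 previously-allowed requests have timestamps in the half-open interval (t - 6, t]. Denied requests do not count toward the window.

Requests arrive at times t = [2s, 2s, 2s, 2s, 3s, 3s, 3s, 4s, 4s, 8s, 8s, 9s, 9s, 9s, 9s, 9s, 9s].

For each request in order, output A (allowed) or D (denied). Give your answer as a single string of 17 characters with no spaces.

Answer: AAAAADDDDAAAAADDD

Derivation:
Tracking allowed requests in the window:
  req#1 t=2s: ALLOW
  req#2 t=2s: ALLOW
  req#3 t=2s: ALLOW
  req#4 t=2s: ALLOW
  req#5 t=3s: ALLOW
  req#6 t=3s: DENY
  req#7 t=3s: DENY
  req#8 t=4s: DENY
  req#9 t=4s: DENY
  req#10 t=8s: ALLOW
  req#11 t=8s: ALLOW
  req#12 t=9s: ALLOW
  req#13 t=9s: ALLOW
  req#14 t=9s: ALLOW
  req#15 t=9s: DENY
  req#16 t=9s: DENY
  req#17 t=9s: DENY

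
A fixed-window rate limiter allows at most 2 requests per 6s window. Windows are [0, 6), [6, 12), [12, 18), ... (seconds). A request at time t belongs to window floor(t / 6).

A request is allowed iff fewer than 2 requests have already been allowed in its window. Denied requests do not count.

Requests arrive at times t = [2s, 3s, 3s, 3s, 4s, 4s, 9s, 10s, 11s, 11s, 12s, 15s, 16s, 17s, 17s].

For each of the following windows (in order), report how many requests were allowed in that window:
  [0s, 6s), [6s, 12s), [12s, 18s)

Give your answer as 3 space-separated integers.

Processing requests:
  req#1 t=2s (window 0): ALLOW
  req#2 t=3s (window 0): ALLOW
  req#3 t=3s (window 0): DENY
  req#4 t=3s (window 0): DENY
  req#5 t=4s (window 0): DENY
  req#6 t=4s (window 0): DENY
  req#7 t=9s (window 1): ALLOW
  req#8 t=10s (window 1): ALLOW
  req#9 t=11s (window 1): DENY
  req#10 t=11s (window 1): DENY
  req#11 t=12s (window 2): ALLOW
  req#12 t=15s (window 2): ALLOW
  req#13 t=16s (window 2): DENY
  req#14 t=17s (window 2): DENY
  req#15 t=17s (window 2): DENY

Allowed counts by window: 2 2 2

Answer: 2 2 2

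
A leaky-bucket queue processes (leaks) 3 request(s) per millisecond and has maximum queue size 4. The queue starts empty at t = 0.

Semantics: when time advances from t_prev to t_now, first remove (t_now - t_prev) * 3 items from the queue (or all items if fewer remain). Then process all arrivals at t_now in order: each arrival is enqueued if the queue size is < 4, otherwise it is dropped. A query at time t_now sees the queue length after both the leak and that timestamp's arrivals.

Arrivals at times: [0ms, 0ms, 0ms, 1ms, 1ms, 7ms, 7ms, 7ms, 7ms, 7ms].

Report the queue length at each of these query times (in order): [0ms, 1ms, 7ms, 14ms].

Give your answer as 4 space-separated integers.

Queue lengths at query times:
  query t=0ms: backlog = 3
  query t=1ms: backlog = 2
  query t=7ms: backlog = 4
  query t=14ms: backlog = 0

Answer: 3 2 4 0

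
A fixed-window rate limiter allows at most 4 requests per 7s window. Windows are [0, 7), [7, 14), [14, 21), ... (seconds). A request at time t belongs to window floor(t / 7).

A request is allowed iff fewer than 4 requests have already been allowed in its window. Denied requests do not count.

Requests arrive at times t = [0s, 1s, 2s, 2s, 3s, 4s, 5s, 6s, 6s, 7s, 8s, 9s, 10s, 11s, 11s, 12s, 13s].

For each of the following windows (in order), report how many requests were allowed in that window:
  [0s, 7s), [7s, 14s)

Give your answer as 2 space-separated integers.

Processing requests:
  req#1 t=0s (window 0): ALLOW
  req#2 t=1s (window 0): ALLOW
  req#3 t=2s (window 0): ALLOW
  req#4 t=2s (window 0): ALLOW
  req#5 t=3s (window 0): DENY
  req#6 t=4s (window 0): DENY
  req#7 t=5s (window 0): DENY
  req#8 t=6s (window 0): DENY
  req#9 t=6s (window 0): DENY
  req#10 t=7s (window 1): ALLOW
  req#11 t=8s (window 1): ALLOW
  req#12 t=9s (window 1): ALLOW
  req#13 t=10s (window 1): ALLOW
  req#14 t=11s (window 1): DENY
  req#15 t=11s (window 1): DENY
  req#16 t=12s (window 1): DENY
  req#17 t=13s (window 1): DENY

Allowed counts by window: 4 4

Answer: 4 4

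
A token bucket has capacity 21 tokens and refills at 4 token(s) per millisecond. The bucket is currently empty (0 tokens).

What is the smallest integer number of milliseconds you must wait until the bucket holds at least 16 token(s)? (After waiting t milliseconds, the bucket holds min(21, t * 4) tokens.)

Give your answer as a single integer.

Answer: 4

Derivation:
Need t * 4 >= 16, so t >= 16/4.
Smallest integer t = ceil(16/4) = 4.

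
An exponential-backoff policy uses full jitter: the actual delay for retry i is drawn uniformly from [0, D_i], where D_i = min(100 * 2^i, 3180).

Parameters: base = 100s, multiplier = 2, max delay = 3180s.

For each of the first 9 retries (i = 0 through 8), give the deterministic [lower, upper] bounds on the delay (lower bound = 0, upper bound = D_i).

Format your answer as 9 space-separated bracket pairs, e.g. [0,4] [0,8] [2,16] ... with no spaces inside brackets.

Computing bounds per retry:
  i=0: D_i=min(100*2^0,3180)=100, bounds=[0,100]
  i=1: D_i=min(100*2^1,3180)=200, bounds=[0,200]
  i=2: D_i=min(100*2^2,3180)=400, bounds=[0,400]
  i=3: D_i=min(100*2^3,3180)=800, bounds=[0,800]
  i=4: D_i=min(100*2^4,3180)=1600, bounds=[0,1600]
  i=5: D_i=min(100*2^5,3180)=3180, bounds=[0,3180]
  i=6: D_i=min(100*2^6,3180)=3180, bounds=[0,3180]
  i=7: D_i=min(100*2^7,3180)=3180, bounds=[0,3180]
  i=8: D_i=min(100*2^8,3180)=3180, bounds=[0,3180]

Answer: [0,100] [0,200] [0,400] [0,800] [0,1600] [0,3180] [0,3180] [0,3180] [0,3180]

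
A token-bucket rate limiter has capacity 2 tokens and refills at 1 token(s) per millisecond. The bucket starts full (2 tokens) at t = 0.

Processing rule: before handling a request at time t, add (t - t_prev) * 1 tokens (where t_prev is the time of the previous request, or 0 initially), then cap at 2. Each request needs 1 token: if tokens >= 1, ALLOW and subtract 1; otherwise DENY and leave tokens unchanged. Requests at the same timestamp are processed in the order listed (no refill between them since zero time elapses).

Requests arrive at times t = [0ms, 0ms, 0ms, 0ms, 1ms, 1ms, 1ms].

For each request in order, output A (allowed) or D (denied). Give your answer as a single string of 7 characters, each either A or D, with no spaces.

Simulating step by step:
  req#1 t=0ms: ALLOW
  req#2 t=0ms: ALLOW
  req#3 t=0ms: DENY
  req#4 t=0ms: DENY
  req#5 t=1ms: ALLOW
  req#6 t=1ms: DENY
  req#7 t=1ms: DENY

Answer: AADDADD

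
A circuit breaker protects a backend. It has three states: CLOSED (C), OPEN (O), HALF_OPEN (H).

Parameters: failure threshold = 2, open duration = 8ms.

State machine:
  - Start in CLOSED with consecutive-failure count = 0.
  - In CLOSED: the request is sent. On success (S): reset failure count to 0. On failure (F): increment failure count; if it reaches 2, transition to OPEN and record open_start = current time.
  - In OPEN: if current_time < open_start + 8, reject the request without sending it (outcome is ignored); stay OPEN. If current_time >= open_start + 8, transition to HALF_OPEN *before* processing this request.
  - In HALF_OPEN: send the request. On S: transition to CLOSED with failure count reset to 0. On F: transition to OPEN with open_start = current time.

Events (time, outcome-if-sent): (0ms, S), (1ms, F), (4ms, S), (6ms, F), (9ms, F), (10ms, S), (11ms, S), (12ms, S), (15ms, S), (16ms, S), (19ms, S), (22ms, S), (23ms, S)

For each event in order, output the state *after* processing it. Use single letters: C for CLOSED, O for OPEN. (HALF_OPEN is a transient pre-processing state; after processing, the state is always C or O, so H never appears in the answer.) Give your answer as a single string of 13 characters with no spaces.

State after each event:
  event#1 t=0ms outcome=S: state=CLOSED
  event#2 t=1ms outcome=F: state=CLOSED
  event#3 t=4ms outcome=S: state=CLOSED
  event#4 t=6ms outcome=F: state=CLOSED
  event#5 t=9ms outcome=F: state=OPEN
  event#6 t=10ms outcome=S: state=OPEN
  event#7 t=11ms outcome=S: state=OPEN
  event#8 t=12ms outcome=S: state=OPEN
  event#9 t=15ms outcome=S: state=OPEN
  event#10 t=16ms outcome=S: state=OPEN
  event#11 t=19ms outcome=S: state=CLOSED
  event#12 t=22ms outcome=S: state=CLOSED
  event#13 t=23ms outcome=S: state=CLOSED

Answer: CCCCOOOOOOCCC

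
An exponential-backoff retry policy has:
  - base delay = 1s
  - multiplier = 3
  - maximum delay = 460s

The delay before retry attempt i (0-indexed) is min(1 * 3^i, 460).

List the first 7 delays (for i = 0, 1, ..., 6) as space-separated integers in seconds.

Computing each delay:
  i=0: min(1*3^0, 460) = 1
  i=1: min(1*3^1, 460) = 3
  i=2: min(1*3^2, 460) = 9
  i=3: min(1*3^3, 460) = 27
  i=4: min(1*3^4, 460) = 81
  i=5: min(1*3^5, 460) = 243
  i=6: min(1*3^6, 460) = 460

Answer: 1 3 9 27 81 243 460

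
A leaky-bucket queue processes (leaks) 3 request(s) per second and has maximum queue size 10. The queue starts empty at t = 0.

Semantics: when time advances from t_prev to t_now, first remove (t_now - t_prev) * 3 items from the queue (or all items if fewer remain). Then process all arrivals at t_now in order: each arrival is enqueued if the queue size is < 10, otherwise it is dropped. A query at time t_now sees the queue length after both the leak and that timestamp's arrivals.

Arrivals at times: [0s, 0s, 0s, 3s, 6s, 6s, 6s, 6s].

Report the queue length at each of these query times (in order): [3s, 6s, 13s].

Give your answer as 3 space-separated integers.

Queue lengths at query times:
  query t=3s: backlog = 1
  query t=6s: backlog = 4
  query t=13s: backlog = 0

Answer: 1 4 0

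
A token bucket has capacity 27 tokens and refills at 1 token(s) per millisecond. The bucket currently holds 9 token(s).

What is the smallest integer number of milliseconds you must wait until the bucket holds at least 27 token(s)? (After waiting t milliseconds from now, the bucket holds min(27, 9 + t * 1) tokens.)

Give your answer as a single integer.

Answer: 18

Derivation:
Need 9 + t * 1 >= 27, so t >= 18/1.
Smallest integer t = ceil(18/1) = 18.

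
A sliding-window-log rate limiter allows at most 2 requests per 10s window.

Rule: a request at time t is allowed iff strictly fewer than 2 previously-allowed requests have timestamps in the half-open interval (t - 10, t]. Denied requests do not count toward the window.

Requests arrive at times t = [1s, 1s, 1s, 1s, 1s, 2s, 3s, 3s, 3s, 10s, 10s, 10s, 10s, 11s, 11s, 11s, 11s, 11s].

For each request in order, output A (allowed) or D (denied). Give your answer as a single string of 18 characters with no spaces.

Answer: AADDDDDDDDDDDAADDD

Derivation:
Tracking allowed requests in the window:
  req#1 t=1s: ALLOW
  req#2 t=1s: ALLOW
  req#3 t=1s: DENY
  req#4 t=1s: DENY
  req#5 t=1s: DENY
  req#6 t=2s: DENY
  req#7 t=3s: DENY
  req#8 t=3s: DENY
  req#9 t=3s: DENY
  req#10 t=10s: DENY
  req#11 t=10s: DENY
  req#12 t=10s: DENY
  req#13 t=10s: DENY
  req#14 t=11s: ALLOW
  req#15 t=11s: ALLOW
  req#16 t=11s: DENY
  req#17 t=11s: DENY
  req#18 t=11s: DENY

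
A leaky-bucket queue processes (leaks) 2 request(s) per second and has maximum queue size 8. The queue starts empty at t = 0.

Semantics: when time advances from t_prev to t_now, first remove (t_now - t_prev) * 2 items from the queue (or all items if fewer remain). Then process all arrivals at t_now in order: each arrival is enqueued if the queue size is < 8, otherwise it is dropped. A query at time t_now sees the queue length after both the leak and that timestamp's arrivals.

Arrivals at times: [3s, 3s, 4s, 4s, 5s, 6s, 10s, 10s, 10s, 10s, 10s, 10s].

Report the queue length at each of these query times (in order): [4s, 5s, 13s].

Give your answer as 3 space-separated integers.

Answer: 2 1 0

Derivation:
Queue lengths at query times:
  query t=4s: backlog = 2
  query t=5s: backlog = 1
  query t=13s: backlog = 0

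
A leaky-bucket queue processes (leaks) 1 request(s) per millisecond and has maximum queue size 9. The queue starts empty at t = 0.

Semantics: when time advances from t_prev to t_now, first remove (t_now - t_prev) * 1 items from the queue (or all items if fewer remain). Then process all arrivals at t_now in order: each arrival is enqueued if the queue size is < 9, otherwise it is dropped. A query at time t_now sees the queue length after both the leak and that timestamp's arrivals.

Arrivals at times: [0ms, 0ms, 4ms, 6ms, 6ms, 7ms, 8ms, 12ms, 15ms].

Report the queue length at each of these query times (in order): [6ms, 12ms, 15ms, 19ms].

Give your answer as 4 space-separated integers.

Queue lengths at query times:
  query t=6ms: backlog = 2
  query t=12ms: backlog = 1
  query t=15ms: backlog = 1
  query t=19ms: backlog = 0

Answer: 2 1 1 0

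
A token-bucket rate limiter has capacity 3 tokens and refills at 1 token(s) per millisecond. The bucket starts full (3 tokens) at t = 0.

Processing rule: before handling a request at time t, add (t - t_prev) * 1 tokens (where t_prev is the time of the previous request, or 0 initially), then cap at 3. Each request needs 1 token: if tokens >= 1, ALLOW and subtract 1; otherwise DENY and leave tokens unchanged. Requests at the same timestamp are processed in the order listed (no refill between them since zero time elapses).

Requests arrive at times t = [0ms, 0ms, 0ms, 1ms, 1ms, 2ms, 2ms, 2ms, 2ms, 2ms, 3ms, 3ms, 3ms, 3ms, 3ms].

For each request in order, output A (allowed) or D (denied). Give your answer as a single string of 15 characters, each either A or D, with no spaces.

Simulating step by step:
  req#1 t=0ms: ALLOW
  req#2 t=0ms: ALLOW
  req#3 t=0ms: ALLOW
  req#4 t=1ms: ALLOW
  req#5 t=1ms: DENY
  req#6 t=2ms: ALLOW
  req#7 t=2ms: DENY
  req#8 t=2ms: DENY
  req#9 t=2ms: DENY
  req#10 t=2ms: DENY
  req#11 t=3ms: ALLOW
  req#12 t=3ms: DENY
  req#13 t=3ms: DENY
  req#14 t=3ms: DENY
  req#15 t=3ms: DENY

Answer: AAAADADDDDADDDD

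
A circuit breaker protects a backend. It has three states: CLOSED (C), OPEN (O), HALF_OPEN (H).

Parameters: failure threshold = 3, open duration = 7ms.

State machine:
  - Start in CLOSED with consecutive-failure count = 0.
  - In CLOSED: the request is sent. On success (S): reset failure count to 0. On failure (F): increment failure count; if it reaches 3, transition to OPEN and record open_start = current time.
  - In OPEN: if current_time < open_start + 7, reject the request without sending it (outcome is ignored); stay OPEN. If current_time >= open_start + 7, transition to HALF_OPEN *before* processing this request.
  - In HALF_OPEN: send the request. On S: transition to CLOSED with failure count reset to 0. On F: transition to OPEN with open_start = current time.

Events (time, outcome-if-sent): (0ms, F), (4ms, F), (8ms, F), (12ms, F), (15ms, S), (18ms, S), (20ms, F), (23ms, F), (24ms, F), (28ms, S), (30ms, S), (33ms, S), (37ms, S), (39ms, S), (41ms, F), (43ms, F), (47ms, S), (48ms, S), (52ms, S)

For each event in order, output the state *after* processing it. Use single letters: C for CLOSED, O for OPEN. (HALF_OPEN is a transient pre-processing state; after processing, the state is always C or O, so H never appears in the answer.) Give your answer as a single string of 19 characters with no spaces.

Answer: CCOOCCCCOOOCCCCCCCC

Derivation:
State after each event:
  event#1 t=0ms outcome=F: state=CLOSED
  event#2 t=4ms outcome=F: state=CLOSED
  event#3 t=8ms outcome=F: state=OPEN
  event#4 t=12ms outcome=F: state=OPEN
  event#5 t=15ms outcome=S: state=CLOSED
  event#6 t=18ms outcome=S: state=CLOSED
  event#7 t=20ms outcome=F: state=CLOSED
  event#8 t=23ms outcome=F: state=CLOSED
  event#9 t=24ms outcome=F: state=OPEN
  event#10 t=28ms outcome=S: state=OPEN
  event#11 t=30ms outcome=S: state=OPEN
  event#12 t=33ms outcome=S: state=CLOSED
  event#13 t=37ms outcome=S: state=CLOSED
  event#14 t=39ms outcome=S: state=CLOSED
  event#15 t=41ms outcome=F: state=CLOSED
  event#16 t=43ms outcome=F: state=CLOSED
  event#17 t=47ms outcome=S: state=CLOSED
  event#18 t=48ms outcome=S: state=CLOSED
  event#19 t=52ms outcome=S: state=CLOSED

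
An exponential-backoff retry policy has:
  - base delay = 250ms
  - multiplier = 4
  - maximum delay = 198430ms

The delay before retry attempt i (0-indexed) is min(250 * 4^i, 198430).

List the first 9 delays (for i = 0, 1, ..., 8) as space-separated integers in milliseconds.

Answer: 250 1000 4000 16000 64000 198430 198430 198430 198430

Derivation:
Computing each delay:
  i=0: min(250*4^0, 198430) = 250
  i=1: min(250*4^1, 198430) = 1000
  i=2: min(250*4^2, 198430) = 4000
  i=3: min(250*4^3, 198430) = 16000
  i=4: min(250*4^4, 198430) = 64000
  i=5: min(250*4^5, 198430) = 198430
  i=6: min(250*4^6, 198430) = 198430
  i=7: min(250*4^7, 198430) = 198430
  i=8: min(250*4^8, 198430) = 198430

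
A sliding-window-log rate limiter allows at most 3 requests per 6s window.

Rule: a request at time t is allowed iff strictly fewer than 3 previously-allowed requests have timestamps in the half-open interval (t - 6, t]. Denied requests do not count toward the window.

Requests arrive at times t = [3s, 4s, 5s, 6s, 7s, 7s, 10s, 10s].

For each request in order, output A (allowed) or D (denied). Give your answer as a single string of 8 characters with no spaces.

Tracking allowed requests in the window:
  req#1 t=3s: ALLOW
  req#2 t=4s: ALLOW
  req#3 t=5s: ALLOW
  req#4 t=6s: DENY
  req#5 t=7s: DENY
  req#6 t=7s: DENY
  req#7 t=10s: ALLOW
  req#8 t=10s: ALLOW

Answer: AAADDDAA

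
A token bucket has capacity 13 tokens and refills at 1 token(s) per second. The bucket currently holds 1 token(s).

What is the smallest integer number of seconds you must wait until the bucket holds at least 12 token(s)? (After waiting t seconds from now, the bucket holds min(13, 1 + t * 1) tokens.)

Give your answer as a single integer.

Answer: 11

Derivation:
Need 1 + t * 1 >= 12, so t >= 11/1.
Smallest integer t = ceil(11/1) = 11.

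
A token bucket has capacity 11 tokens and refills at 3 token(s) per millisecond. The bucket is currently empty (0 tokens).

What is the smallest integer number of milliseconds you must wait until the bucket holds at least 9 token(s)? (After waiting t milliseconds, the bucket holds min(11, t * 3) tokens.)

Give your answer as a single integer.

Need t * 3 >= 9, so t >= 9/3.
Smallest integer t = ceil(9/3) = 3.

Answer: 3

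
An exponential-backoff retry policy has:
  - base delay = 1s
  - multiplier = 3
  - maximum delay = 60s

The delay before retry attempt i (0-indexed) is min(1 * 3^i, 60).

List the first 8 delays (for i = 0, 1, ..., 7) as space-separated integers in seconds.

Answer: 1 3 9 27 60 60 60 60

Derivation:
Computing each delay:
  i=0: min(1*3^0, 60) = 1
  i=1: min(1*3^1, 60) = 3
  i=2: min(1*3^2, 60) = 9
  i=3: min(1*3^3, 60) = 27
  i=4: min(1*3^4, 60) = 60
  i=5: min(1*3^5, 60) = 60
  i=6: min(1*3^6, 60) = 60
  i=7: min(1*3^7, 60) = 60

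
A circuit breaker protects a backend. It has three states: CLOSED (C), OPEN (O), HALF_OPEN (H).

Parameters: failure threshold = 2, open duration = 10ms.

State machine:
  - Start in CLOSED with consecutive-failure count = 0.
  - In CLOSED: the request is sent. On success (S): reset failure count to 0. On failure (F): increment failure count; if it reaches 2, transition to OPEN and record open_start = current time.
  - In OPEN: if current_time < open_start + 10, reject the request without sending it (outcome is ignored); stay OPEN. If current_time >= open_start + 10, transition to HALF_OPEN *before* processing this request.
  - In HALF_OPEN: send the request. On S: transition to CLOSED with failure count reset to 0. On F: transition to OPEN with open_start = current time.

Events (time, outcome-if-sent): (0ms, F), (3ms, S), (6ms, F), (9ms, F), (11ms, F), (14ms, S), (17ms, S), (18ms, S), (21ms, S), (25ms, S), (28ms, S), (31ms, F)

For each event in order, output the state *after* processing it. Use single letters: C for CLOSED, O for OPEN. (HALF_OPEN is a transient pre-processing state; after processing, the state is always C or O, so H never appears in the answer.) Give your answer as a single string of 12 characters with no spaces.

Answer: CCCOOOOOCCCC

Derivation:
State after each event:
  event#1 t=0ms outcome=F: state=CLOSED
  event#2 t=3ms outcome=S: state=CLOSED
  event#3 t=6ms outcome=F: state=CLOSED
  event#4 t=9ms outcome=F: state=OPEN
  event#5 t=11ms outcome=F: state=OPEN
  event#6 t=14ms outcome=S: state=OPEN
  event#7 t=17ms outcome=S: state=OPEN
  event#8 t=18ms outcome=S: state=OPEN
  event#9 t=21ms outcome=S: state=CLOSED
  event#10 t=25ms outcome=S: state=CLOSED
  event#11 t=28ms outcome=S: state=CLOSED
  event#12 t=31ms outcome=F: state=CLOSED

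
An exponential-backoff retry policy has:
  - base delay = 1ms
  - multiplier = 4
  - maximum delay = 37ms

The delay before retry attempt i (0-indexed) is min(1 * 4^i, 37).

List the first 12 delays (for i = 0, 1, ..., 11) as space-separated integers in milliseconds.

Answer: 1 4 16 37 37 37 37 37 37 37 37 37

Derivation:
Computing each delay:
  i=0: min(1*4^0, 37) = 1
  i=1: min(1*4^1, 37) = 4
  i=2: min(1*4^2, 37) = 16
  i=3: min(1*4^3, 37) = 37
  i=4: min(1*4^4, 37) = 37
  i=5: min(1*4^5, 37) = 37
  i=6: min(1*4^6, 37) = 37
  i=7: min(1*4^7, 37) = 37
  i=8: min(1*4^8, 37) = 37
  i=9: min(1*4^9, 37) = 37
  i=10: min(1*4^10, 37) = 37
  i=11: min(1*4^11, 37) = 37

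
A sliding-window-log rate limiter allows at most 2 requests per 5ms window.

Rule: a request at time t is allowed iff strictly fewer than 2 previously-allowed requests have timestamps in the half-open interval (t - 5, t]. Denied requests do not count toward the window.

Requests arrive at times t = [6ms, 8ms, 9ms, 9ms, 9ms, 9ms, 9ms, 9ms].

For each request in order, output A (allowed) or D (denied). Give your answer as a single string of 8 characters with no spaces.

Answer: AADDDDDD

Derivation:
Tracking allowed requests in the window:
  req#1 t=6ms: ALLOW
  req#2 t=8ms: ALLOW
  req#3 t=9ms: DENY
  req#4 t=9ms: DENY
  req#5 t=9ms: DENY
  req#6 t=9ms: DENY
  req#7 t=9ms: DENY
  req#8 t=9ms: DENY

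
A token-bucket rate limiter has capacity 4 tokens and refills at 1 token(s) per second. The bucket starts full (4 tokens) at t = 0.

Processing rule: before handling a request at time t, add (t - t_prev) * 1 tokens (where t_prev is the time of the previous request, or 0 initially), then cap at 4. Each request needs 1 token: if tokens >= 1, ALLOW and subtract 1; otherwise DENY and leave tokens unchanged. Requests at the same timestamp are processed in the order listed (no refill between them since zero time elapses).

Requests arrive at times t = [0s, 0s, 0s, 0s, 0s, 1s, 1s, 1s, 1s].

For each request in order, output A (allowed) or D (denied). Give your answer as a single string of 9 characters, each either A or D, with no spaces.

Answer: AAAADADDD

Derivation:
Simulating step by step:
  req#1 t=0s: ALLOW
  req#2 t=0s: ALLOW
  req#3 t=0s: ALLOW
  req#4 t=0s: ALLOW
  req#5 t=0s: DENY
  req#6 t=1s: ALLOW
  req#7 t=1s: DENY
  req#8 t=1s: DENY
  req#9 t=1s: DENY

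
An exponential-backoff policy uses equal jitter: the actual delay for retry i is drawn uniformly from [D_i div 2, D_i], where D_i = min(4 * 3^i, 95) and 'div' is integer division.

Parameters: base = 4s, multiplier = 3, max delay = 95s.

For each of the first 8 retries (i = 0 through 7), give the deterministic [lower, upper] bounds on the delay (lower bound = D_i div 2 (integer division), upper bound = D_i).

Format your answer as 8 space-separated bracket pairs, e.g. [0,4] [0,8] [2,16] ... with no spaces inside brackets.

Computing bounds per retry:
  i=0: D_i=min(4*3^0,95)=4, bounds=[2,4]
  i=1: D_i=min(4*3^1,95)=12, bounds=[6,12]
  i=2: D_i=min(4*3^2,95)=36, bounds=[18,36]
  i=3: D_i=min(4*3^3,95)=95, bounds=[47,95]
  i=4: D_i=min(4*3^4,95)=95, bounds=[47,95]
  i=5: D_i=min(4*3^5,95)=95, bounds=[47,95]
  i=6: D_i=min(4*3^6,95)=95, bounds=[47,95]
  i=7: D_i=min(4*3^7,95)=95, bounds=[47,95]

Answer: [2,4] [6,12] [18,36] [47,95] [47,95] [47,95] [47,95] [47,95]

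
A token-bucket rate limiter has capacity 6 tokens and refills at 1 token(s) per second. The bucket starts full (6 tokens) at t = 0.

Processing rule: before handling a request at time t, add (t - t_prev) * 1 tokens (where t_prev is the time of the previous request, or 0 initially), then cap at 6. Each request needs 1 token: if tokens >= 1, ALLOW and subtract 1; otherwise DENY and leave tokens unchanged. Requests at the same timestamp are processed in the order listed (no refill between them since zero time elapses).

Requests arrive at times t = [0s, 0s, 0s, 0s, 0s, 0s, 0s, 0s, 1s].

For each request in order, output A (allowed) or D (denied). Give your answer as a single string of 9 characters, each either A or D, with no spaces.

Simulating step by step:
  req#1 t=0s: ALLOW
  req#2 t=0s: ALLOW
  req#3 t=0s: ALLOW
  req#4 t=0s: ALLOW
  req#5 t=0s: ALLOW
  req#6 t=0s: ALLOW
  req#7 t=0s: DENY
  req#8 t=0s: DENY
  req#9 t=1s: ALLOW

Answer: AAAAAADDA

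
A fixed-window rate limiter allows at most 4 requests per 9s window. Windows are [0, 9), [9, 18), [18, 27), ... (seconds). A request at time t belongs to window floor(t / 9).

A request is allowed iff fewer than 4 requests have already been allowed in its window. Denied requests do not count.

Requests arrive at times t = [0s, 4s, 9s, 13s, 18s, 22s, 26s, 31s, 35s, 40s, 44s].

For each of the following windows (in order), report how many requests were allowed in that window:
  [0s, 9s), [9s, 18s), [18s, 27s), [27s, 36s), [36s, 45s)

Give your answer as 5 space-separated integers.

Processing requests:
  req#1 t=0s (window 0): ALLOW
  req#2 t=4s (window 0): ALLOW
  req#3 t=9s (window 1): ALLOW
  req#4 t=13s (window 1): ALLOW
  req#5 t=18s (window 2): ALLOW
  req#6 t=22s (window 2): ALLOW
  req#7 t=26s (window 2): ALLOW
  req#8 t=31s (window 3): ALLOW
  req#9 t=35s (window 3): ALLOW
  req#10 t=40s (window 4): ALLOW
  req#11 t=44s (window 4): ALLOW

Allowed counts by window: 2 2 3 2 2

Answer: 2 2 3 2 2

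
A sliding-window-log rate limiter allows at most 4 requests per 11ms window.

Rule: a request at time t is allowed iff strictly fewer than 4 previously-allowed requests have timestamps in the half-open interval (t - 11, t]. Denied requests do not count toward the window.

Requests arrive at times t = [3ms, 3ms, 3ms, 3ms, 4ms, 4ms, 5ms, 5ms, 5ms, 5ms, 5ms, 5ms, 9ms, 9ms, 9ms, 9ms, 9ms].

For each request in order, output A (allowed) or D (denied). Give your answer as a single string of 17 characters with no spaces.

Answer: AAAADDDDDDDDDDDDD

Derivation:
Tracking allowed requests in the window:
  req#1 t=3ms: ALLOW
  req#2 t=3ms: ALLOW
  req#3 t=3ms: ALLOW
  req#4 t=3ms: ALLOW
  req#5 t=4ms: DENY
  req#6 t=4ms: DENY
  req#7 t=5ms: DENY
  req#8 t=5ms: DENY
  req#9 t=5ms: DENY
  req#10 t=5ms: DENY
  req#11 t=5ms: DENY
  req#12 t=5ms: DENY
  req#13 t=9ms: DENY
  req#14 t=9ms: DENY
  req#15 t=9ms: DENY
  req#16 t=9ms: DENY
  req#17 t=9ms: DENY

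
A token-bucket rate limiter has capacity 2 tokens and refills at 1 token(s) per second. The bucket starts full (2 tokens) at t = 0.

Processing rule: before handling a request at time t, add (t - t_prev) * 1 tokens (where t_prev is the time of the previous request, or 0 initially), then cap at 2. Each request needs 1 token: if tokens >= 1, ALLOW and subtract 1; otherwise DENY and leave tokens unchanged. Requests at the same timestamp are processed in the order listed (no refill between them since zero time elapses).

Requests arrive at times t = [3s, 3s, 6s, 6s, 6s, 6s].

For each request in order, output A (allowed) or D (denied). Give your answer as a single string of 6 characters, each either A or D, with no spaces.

Simulating step by step:
  req#1 t=3s: ALLOW
  req#2 t=3s: ALLOW
  req#3 t=6s: ALLOW
  req#4 t=6s: ALLOW
  req#5 t=6s: DENY
  req#6 t=6s: DENY

Answer: AAAADD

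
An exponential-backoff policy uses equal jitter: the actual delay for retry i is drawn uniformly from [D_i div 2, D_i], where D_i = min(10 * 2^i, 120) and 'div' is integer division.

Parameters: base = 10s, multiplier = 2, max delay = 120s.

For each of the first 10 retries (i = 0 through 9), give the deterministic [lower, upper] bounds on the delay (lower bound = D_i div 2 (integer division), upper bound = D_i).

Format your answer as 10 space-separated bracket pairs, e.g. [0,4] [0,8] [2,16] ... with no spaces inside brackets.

Computing bounds per retry:
  i=0: D_i=min(10*2^0,120)=10, bounds=[5,10]
  i=1: D_i=min(10*2^1,120)=20, bounds=[10,20]
  i=2: D_i=min(10*2^2,120)=40, bounds=[20,40]
  i=3: D_i=min(10*2^3,120)=80, bounds=[40,80]
  i=4: D_i=min(10*2^4,120)=120, bounds=[60,120]
  i=5: D_i=min(10*2^5,120)=120, bounds=[60,120]
  i=6: D_i=min(10*2^6,120)=120, bounds=[60,120]
  i=7: D_i=min(10*2^7,120)=120, bounds=[60,120]
  i=8: D_i=min(10*2^8,120)=120, bounds=[60,120]
  i=9: D_i=min(10*2^9,120)=120, bounds=[60,120]

Answer: [5,10] [10,20] [20,40] [40,80] [60,120] [60,120] [60,120] [60,120] [60,120] [60,120]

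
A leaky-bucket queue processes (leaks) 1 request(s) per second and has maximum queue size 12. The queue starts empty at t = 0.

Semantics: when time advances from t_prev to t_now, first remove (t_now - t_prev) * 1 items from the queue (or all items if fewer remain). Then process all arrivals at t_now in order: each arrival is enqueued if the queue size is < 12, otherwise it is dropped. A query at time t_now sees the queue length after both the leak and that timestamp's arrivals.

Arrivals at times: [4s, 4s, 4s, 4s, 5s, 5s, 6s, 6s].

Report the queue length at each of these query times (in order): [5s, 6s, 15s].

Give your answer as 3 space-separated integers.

Answer: 5 6 0

Derivation:
Queue lengths at query times:
  query t=5s: backlog = 5
  query t=6s: backlog = 6
  query t=15s: backlog = 0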